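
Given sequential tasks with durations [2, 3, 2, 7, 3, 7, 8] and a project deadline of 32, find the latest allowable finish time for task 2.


LF(activity 2) = deadline - sum of successor durations
Successors: activities 3 through 7 with durations [2, 7, 3, 7, 8]
Sum of successor durations = 27
LF = 32 - 27 = 5

5


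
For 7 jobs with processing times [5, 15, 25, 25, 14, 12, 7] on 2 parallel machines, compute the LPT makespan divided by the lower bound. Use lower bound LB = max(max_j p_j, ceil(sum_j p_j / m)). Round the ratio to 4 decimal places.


LPT order: [25, 25, 15, 14, 12, 7, 5]
Machine loads after assignment: [52, 51]
LPT makespan = 52
Lower bound = max(max_job, ceil(total/2)) = max(25, 52) = 52
Ratio = 52 / 52 = 1.0

1.0


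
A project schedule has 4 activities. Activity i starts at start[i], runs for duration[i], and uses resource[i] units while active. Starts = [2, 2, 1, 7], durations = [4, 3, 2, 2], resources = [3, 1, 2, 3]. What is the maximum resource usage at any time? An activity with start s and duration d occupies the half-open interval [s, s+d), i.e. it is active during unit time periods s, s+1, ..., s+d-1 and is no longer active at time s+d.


Each activity i is active on [start_i, start_i + duration_i).
Compute total resource usage per time slot:
  t=0: active resources = [], total = 0
  t=1: active resources = [2], total = 2
  t=2: active resources = [3, 1, 2], total = 6
  t=3: active resources = [3, 1], total = 4
  t=4: active resources = [3, 1], total = 4
  t=5: active resources = [3], total = 3
  t=6: active resources = [], total = 0
  t=7: active resources = [3], total = 3
  t=8: active resources = [3], total = 3
Peak resource demand = 6

6


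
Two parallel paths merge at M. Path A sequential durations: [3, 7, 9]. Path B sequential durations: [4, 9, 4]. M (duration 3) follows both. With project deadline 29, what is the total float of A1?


Forward pass: ES(A1) = sum of predecessors on chain A = 0
EF = ES + duration = 0 + 3 = 3
Backward pass: LF(M) = deadline = 29; LS(M) = 29 - 3 = 26
LF(A1) = LS(M) - sum(successors on chain A) = 26 - 16 = 10
LS = LF - duration = 10 - 3 = 7
Total float = LS - ES = 7 - 0 = 7

7


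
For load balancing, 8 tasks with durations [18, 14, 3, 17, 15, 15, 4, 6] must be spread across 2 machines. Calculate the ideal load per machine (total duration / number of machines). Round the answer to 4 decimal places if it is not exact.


Total processing time = 18 + 14 + 3 + 17 + 15 + 15 + 4 + 6 = 92
Number of machines = 2
Ideal balanced load = 92 / 2 = 46.0

46.0


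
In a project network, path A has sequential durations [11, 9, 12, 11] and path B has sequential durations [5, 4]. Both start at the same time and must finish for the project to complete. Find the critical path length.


Path A total = 11 + 9 + 12 + 11 = 43
Path B total = 5 + 4 = 9
Critical path = longest path = max(43, 9) = 43

43


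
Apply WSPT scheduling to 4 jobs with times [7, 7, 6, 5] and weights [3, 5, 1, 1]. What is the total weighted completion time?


Compute p/w ratios and sort ascending (WSPT): [(7, 5), (7, 3), (5, 1), (6, 1)]
Compute weighted completion times:
  Job (p=7,w=5): C=7, w*C=5*7=35
  Job (p=7,w=3): C=14, w*C=3*14=42
  Job (p=5,w=1): C=19, w*C=1*19=19
  Job (p=6,w=1): C=25, w*C=1*25=25
Total weighted completion time = 121

121


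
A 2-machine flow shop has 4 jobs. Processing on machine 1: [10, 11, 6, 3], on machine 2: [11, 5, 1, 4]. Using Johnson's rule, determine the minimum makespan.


Apply Johnson's rule:
  Group 1 (a <= b): [(4, 3, 4), (1, 10, 11)]
  Group 2 (a > b): [(2, 11, 5), (3, 6, 1)]
Optimal job order: [4, 1, 2, 3]
Schedule:
  Job 4: M1 done at 3, M2 done at 7
  Job 1: M1 done at 13, M2 done at 24
  Job 2: M1 done at 24, M2 done at 29
  Job 3: M1 done at 30, M2 done at 31
Makespan = 31

31


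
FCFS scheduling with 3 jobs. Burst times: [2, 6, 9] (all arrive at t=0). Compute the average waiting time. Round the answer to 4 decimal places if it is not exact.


FCFS order (as given): [2, 6, 9]
Waiting times:
  Job 1: wait = 0
  Job 2: wait = 2
  Job 3: wait = 8
Sum of waiting times = 10
Average waiting time = 10/3 = 3.3333

3.3333


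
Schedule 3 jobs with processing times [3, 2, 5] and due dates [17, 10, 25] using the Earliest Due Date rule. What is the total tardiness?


Sort by due date (EDD order): [(2, 10), (3, 17), (5, 25)]
Compute completion times and tardiness:
  Job 1: p=2, d=10, C=2, tardiness=max(0,2-10)=0
  Job 2: p=3, d=17, C=5, tardiness=max(0,5-17)=0
  Job 3: p=5, d=25, C=10, tardiness=max(0,10-25)=0
Total tardiness = 0

0


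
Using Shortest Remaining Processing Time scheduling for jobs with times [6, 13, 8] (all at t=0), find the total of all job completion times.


Since all jobs arrive at t=0, SRPT equals SPT ordering.
SPT order: [6, 8, 13]
Completion times:
  Job 1: p=6, C=6
  Job 2: p=8, C=14
  Job 3: p=13, C=27
Total completion time = 6 + 14 + 27 = 47

47


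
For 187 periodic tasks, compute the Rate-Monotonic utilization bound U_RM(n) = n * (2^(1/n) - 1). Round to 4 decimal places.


Compute 2^(1/187) = 1.0037135476
Subtract 1: 1.0037135476 - 1 = 0.0037135476
Multiply by n: 187 * 0.0037135476 = 0.6944334012
Round to 4 dp: 0.6944

0.6944


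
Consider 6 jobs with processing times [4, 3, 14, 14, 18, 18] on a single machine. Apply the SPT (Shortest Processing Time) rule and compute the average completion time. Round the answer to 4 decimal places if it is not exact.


Sort jobs by processing time (SPT order): [3, 4, 14, 14, 18, 18]
Compute completion times sequentially:
  Job 1: processing = 3, completes at 3
  Job 2: processing = 4, completes at 7
  Job 3: processing = 14, completes at 21
  Job 4: processing = 14, completes at 35
  Job 5: processing = 18, completes at 53
  Job 6: processing = 18, completes at 71
Sum of completion times = 190
Average completion time = 190/6 = 31.6667

31.6667


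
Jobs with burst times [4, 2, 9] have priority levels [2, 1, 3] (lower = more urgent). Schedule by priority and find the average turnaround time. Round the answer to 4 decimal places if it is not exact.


Sort by priority (ascending = highest first):
Order: [(1, 2), (2, 4), (3, 9)]
Completion times:
  Priority 1, burst=2, C=2
  Priority 2, burst=4, C=6
  Priority 3, burst=9, C=15
Average turnaround = 23/3 = 7.6667

7.6667


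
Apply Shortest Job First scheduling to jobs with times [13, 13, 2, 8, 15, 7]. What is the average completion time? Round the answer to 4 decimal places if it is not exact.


SJF order (ascending): [2, 7, 8, 13, 13, 15]
Completion times:
  Job 1: burst=2, C=2
  Job 2: burst=7, C=9
  Job 3: burst=8, C=17
  Job 4: burst=13, C=30
  Job 5: burst=13, C=43
  Job 6: burst=15, C=58
Average completion = 159/6 = 26.5

26.5


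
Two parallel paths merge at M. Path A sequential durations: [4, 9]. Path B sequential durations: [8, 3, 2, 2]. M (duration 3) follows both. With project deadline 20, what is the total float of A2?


Forward pass: ES(A2) = sum of predecessors on chain A = 4
EF = ES + duration = 4 + 9 = 13
Backward pass: LF(M) = deadline = 20; LS(M) = 20 - 3 = 17
LF(A2) = LS(M) - sum(successors on chain A) = 17 - 0 = 17
LS = LF - duration = 17 - 9 = 8
Total float = LS - ES = 8 - 4 = 4

4


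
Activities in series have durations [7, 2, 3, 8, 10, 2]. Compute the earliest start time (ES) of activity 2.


Activity 2 starts after activities 1 through 1 complete.
Predecessor durations: [7]
ES = 7 = 7

7


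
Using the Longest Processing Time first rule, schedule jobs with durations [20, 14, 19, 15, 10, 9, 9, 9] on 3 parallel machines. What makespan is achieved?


Sort jobs in decreasing order (LPT): [20, 19, 15, 14, 10, 9, 9, 9]
Assign each job to the least loaded machine:
  Machine 1: jobs [20, 9, 9], load = 38
  Machine 2: jobs [19, 10, 9], load = 38
  Machine 3: jobs [15, 14], load = 29
Makespan = max load = 38

38


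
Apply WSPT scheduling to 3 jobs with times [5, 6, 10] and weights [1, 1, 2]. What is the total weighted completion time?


Compute p/w ratios and sort ascending (WSPT): [(5, 1), (10, 2), (6, 1)]
Compute weighted completion times:
  Job (p=5,w=1): C=5, w*C=1*5=5
  Job (p=10,w=2): C=15, w*C=2*15=30
  Job (p=6,w=1): C=21, w*C=1*21=21
Total weighted completion time = 56

56


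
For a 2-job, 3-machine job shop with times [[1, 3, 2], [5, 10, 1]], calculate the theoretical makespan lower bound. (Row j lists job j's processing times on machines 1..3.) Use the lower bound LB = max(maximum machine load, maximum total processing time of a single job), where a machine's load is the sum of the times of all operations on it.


Machine loads:
  Machine 1: 1 + 5 = 6
  Machine 2: 3 + 10 = 13
  Machine 3: 2 + 1 = 3
Max machine load = 13
Job totals:
  Job 1: 6
  Job 2: 16
Max job total = 16
Lower bound = max(13, 16) = 16

16


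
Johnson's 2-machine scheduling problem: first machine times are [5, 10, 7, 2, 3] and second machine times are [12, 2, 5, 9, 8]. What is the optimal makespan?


Apply Johnson's rule:
  Group 1 (a <= b): [(4, 2, 9), (5, 3, 8), (1, 5, 12)]
  Group 2 (a > b): [(3, 7, 5), (2, 10, 2)]
Optimal job order: [4, 5, 1, 3, 2]
Schedule:
  Job 4: M1 done at 2, M2 done at 11
  Job 5: M1 done at 5, M2 done at 19
  Job 1: M1 done at 10, M2 done at 31
  Job 3: M1 done at 17, M2 done at 36
  Job 2: M1 done at 27, M2 done at 38
Makespan = 38

38


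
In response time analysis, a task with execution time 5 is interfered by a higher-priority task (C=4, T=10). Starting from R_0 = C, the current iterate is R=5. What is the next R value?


R_next = C + ceil(R_prev / T_hp) * C_hp
ceil(5 / 10) = ceil(0.5) = 1
Interference = 1 * 4 = 4
R_next = 5 + 4 = 9

9


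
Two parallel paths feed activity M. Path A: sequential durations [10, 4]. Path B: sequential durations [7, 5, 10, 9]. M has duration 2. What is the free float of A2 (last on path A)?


ES(A2) = sum of predecessors on chain A = 10
EF(A2) = ES + duration = 10 + 4 = 14
Successor of A2 is M. ES(M) = max(sum(A), sum(B)) = max(14, 31) = 31
Free float = ES(successor) - EF(current) = 31 - 14 = 17

17


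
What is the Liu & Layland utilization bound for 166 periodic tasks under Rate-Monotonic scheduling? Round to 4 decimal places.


Compute 2^(1/166) = 1.0041843153
Subtract 1: 1.0041843153 - 1 = 0.0041843153
Multiply by n: 166 * 0.0041843153 = 0.6945963398
Round to 4 dp: 0.6946

0.6946


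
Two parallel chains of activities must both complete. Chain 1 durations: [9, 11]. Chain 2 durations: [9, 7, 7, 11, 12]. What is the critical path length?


Path A total = 9 + 11 = 20
Path B total = 9 + 7 + 7 + 11 + 12 = 46
Critical path = longest path = max(20, 46) = 46

46


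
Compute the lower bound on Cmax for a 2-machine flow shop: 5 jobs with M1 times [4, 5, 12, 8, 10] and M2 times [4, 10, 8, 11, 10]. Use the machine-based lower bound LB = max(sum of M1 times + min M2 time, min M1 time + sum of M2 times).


LB1 = sum(M1 times) + min(M2 times) = 39 + 4 = 43
LB2 = min(M1 times) + sum(M2 times) = 4 + 43 = 47
Lower bound = max(LB1, LB2) = max(43, 47) = 47

47


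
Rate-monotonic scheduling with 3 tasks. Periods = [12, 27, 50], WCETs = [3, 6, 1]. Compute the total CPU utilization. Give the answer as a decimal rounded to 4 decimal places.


Compute individual utilizations (exact fractions):
  Task 1: C/T = 3/12 = 1/4 (approx. 0.25)
  Task 2: C/T = 6/27 = 2/9 (approx. 0.2222)
  Task 3: C/T = 1/50 (approx. 0.02)
Total utilization U = 1/4 + 2/9 + 1/50 = 443/900
Rounded to 4 decimal places: U = 0.4922
RM (Liu & Layland) bound for 3 tasks = 0.779763; compare with U = 443/900 (approx. 0.492222)
U <= bound, so schedulable by RM sufficient condition.

0.4922


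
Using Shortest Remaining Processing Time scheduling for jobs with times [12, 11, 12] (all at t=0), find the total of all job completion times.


Since all jobs arrive at t=0, SRPT equals SPT ordering.
SPT order: [11, 12, 12]
Completion times:
  Job 1: p=11, C=11
  Job 2: p=12, C=23
  Job 3: p=12, C=35
Total completion time = 11 + 23 + 35 = 69

69


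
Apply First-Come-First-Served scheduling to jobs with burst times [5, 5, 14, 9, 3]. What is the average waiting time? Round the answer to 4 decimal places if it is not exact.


FCFS order (as given): [5, 5, 14, 9, 3]
Waiting times:
  Job 1: wait = 0
  Job 2: wait = 5
  Job 3: wait = 10
  Job 4: wait = 24
  Job 5: wait = 33
Sum of waiting times = 72
Average waiting time = 72/5 = 14.4

14.4


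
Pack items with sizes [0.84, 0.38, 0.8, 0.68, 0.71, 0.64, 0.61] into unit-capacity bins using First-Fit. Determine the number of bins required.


Place items sequentially using First-Fit:
  Item 0.84 -> new Bin 1
  Item 0.38 -> new Bin 2
  Item 0.8 -> new Bin 3
  Item 0.68 -> new Bin 4
  Item 0.71 -> new Bin 5
  Item 0.64 -> new Bin 6
  Item 0.61 -> Bin 2 (now 0.99)
Total bins used = 6

6


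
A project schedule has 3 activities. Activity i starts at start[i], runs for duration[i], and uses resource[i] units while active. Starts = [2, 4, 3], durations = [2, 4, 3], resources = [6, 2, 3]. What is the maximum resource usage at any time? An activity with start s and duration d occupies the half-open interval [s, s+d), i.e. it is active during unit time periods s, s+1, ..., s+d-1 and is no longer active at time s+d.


Each activity i is active on [start_i, start_i + duration_i).
Compute total resource usage per time slot:
  t=0: active resources = [], total = 0
  t=1: active resources = [], total = 0
  t=2: active resources = [6], total = 6
  t=3: active resources = [6, 3], total = 9
  t=4: active resources = [2, 3], total = 5
  t=5: active resources = [2, 3], total = 5
  t=6: active resources = [2], total = 2
  t=7: active resources = [2], total = 2
Peak resource demand = 9

9


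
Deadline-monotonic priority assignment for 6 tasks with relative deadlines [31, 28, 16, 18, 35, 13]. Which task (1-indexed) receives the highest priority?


Sort tasks by relative deadline (ascending):
  Task 6: deadline = 13
  Task 3: deadline = 16
  Task 4: deadline = 18
  Task 2: deadline = 28
  Task 1: deadline = 31
  Task 5: deadline = 35
Priority order (highest first): [6, 3, 4, 2, 1, 5]
Highest priority task = 6

6


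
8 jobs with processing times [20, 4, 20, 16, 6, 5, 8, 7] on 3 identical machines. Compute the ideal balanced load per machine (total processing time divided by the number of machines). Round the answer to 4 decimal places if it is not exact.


Total processing time = 20 + 4 + 20 + 16 + 6 + 5 + 8 + 7 = 86
Number of machines = 3
Ideal balanced load = 86 / 3 = 28.6667

28.6667


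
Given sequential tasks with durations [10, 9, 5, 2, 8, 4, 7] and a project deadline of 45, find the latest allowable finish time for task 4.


LF(activity 4) = deadline - sum of successor durations
Successors: activities 5 through 7 with durations [8, 4, 7]
Sum of successor durations = 19
LF = 45 - 19 = 26

26


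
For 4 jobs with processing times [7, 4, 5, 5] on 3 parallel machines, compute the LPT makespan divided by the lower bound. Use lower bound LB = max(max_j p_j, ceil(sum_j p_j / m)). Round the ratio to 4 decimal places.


LPT order: [7, 5, 5, 4]
Machine loads after assignment: [7, 9, 5]
LPT makespan = 9
Lower bound = max(max_job, ceil(total/3)) = max(7, 7) = 7
Ratio = 9 / 7 = 1.2857

1.2857


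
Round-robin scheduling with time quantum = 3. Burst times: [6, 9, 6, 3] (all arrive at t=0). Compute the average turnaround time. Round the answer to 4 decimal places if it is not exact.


Time quantum = 3
Execution trace:
  J1 runs 3 units, time = 3
  J2 runs 3 units, time = 6
  J3 runs 3 units, time = 9
  J4 runs 3 units, time = 12
  J1 runs 3 units, time = 15
  J2 runs 3 units, time = 18
  J3 runs 3 units, time = 21
  J2 runs 3 units, time = 24
Finish times: [15, 24, 21, 12]
Average turnaround = 72/4 = 18.0

18.0


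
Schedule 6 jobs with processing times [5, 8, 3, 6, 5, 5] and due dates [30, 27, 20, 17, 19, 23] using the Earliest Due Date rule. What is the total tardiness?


Sort by due date (EDD order): [(6, 17), (5, 19), (3, 20), (5, 23), (8, 27), (5, 30)]
Compute completion times and tardiness:
  Job 1: p=6, d=17, C=6, tardiness=max(0,6-17)=0
  Job 2: p=5, d=19, C=11, tardiness=max(0,11-19)=0
  Job 3: p=3, d=20, C=14, tardiness=max(0,14-20)=0
  Job 4: p=5, d=23, C=19, tardiness=max(0,19-23)=0
  Job 5: p=8, d=27, C=27, tardiness=max(0,27-27)=0
  Job 6: p=5, d=30, C=32, tardiness=max(0,32-30)=2
Total tardiness = 2

2


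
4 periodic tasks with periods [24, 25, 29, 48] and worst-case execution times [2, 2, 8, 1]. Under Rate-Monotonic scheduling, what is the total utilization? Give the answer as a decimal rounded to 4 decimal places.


Compute individual utilizations (exact fractions):
  Task 1: C/T = 2/24 = 1/12 (approx. 0.0833)
  Task 2: C/T = 2/25 (approx. 0.08)
  Task 3: C/T = 8/29 (approx. 0.2759)
  Task 4: C/T = 1/48 (approx. 0.0208)
Total utilization U = 1/12 + 2/25 + 8/29 + 1/48 = 16009/34800
Rounded to 4 decimal places: U = 0.4600
RM (Liu & Layland) bound for 4 tasks = 0.756828; compare with U = 16009/34800 (approx. 0.460029)
U <= bound, so schedulable by RM sufficient condition.

0.4600


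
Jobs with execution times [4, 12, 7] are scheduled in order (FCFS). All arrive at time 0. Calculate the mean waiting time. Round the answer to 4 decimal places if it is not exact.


FCFS order (as given): [4, 12, 7]
Waiting times:
  Job 1: wait = 0
  Job 2: wait = 4
  Job 3: wait = 16
Sum of waiting times = 20
Average waiting time = 20/3 = 6.6667

6.6667


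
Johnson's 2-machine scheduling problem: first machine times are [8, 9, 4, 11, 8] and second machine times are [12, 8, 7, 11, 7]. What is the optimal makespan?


Apply Johnson's rule:
  Group 1 (a <= b): [(3, 4, 7), (1, 8, 12), (4, 11, 11)]
  Group 2 (a > b): [(2, 9, 8), (5, 8, 7)]
Optimal job order: [3, 1, 4, 2, 5]
Schedule:
  Job 3: M1 done at 4, M2 done at 11
  Job 1: M1 done at 12, M2 done at 24
  Job 4: M1 done at 23, M2 done at 35
  Job 2: M1 done at 32, M2 done at 43
  Job 5: M1 done at 40, M2 done at 50
Makespan = 50

50


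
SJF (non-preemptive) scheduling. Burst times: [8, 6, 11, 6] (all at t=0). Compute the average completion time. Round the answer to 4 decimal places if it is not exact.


SJF order (ascending): [6, 6, 8, 11]
Completion times:
  Job 1: burst=6, C=6
  Job 2: burst=6, C=12
  Job 3: burst=8, C=20
  Job 4: burst=11, C=31
Average completion = 69/4 = 17.25

17.25


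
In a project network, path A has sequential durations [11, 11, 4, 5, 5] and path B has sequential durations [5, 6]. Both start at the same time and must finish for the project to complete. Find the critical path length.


Path A total = 11 + 11 + 4 + 5 + 5 = 36
Path B total = 5 + 6 = 11
Critical path = longest path = max(36, 11) = 36

36


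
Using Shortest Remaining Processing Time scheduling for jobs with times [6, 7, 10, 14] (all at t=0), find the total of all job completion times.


Since all jobs arrive at t=0, SRPT equals SPT ordering.
SPT order: [6, 7, 10, 14]
Completion times:
  Job 1: p=6, C=6
  Job 2: p=7, C=13
  Job 3: p=10, C=23
  Job 4: p=14, C=37
Total completion time = 6 + 13 + 23 + 37 = 79

79


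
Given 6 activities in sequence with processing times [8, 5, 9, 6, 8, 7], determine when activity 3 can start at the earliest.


Activity 3 starts after activities 1 through 2 complete.
Predecessor durations: [8, 5]
ES = 8 + 5 = 13

13


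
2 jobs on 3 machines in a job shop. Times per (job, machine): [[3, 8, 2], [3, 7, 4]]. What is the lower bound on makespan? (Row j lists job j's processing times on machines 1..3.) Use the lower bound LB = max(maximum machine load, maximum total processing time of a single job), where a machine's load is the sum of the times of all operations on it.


Machine loads:
  Machine 1: 3 + 3 = 6
  Machine 2: 8 + 7 = 15
  Machine 3: 2 + 4 = 6
Max machine load = 15
Job totals:
  Job 1: 13
  Job 2: 14
Max job total = 14
Lower bound = max(15, 14) = 15

15


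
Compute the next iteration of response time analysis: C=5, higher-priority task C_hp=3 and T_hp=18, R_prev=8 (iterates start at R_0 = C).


R_next = C + ceil(R_prev / T_hp) * C_hp
ceil(8 / 18) = ceil(0.4444) = 1
Interference = 1 * 3 = 3
R_next = 5 + 3 = 8
R_next = R_prev, so the iteration has converged (response time = 8).

8


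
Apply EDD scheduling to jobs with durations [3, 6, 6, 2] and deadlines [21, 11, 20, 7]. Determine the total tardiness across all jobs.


Sort by due date (EDD order): [(2, 7), (6, 11), (6, 20), (3, 21)]
Compute completion times and tardiness:
  Job 1: p=2, d=7, C=2, tardiness=max(0,2-7)=0
  Job 2: p=6, d=11, C=8, tardiness=max(0,8-11)=0
  Job 3: p=6, d=20, C=14, tardiness=max(0,14-20)=0
  Job 4: p=3, d=21, C=17, tardiness=max(0,17-21)=0
Total tardiness = 0

0


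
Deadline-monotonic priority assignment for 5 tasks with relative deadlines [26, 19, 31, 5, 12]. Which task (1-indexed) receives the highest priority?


Sort tasks by relative deadline (ascending):
  Task 4: deadline = 5
  Task 5: deadline = 12
  Task 2: deadline = 19
  Task 1: deadline = 26
  Task 3: deadline = 31
Priority order (highest first): [4, 5, 2, 1, 3]
Highest priority task = 4

4


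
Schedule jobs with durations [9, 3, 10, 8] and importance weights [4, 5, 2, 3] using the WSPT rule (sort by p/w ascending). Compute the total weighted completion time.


Compute p/w ratios and sort ascending (WSPT): [(3, 5), (9, 4), (8, 3), (10, 2)]
Compute weighted completion times:
  Job (p=3,w=5): C=3, w*C=5*3=15
  Job (p=9,w=4): C=12, w*C=4*12=48
  Job (p=8,w=3): C=20, w*C=3*20=60
  Job (p=10,w=2): C=30, w*C=2*30=60
Total weighted completion time = 183

183


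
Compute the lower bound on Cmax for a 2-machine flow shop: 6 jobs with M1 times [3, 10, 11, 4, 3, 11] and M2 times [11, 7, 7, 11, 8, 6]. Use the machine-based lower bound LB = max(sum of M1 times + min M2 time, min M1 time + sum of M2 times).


LB1 = sum(M1 times) + min(M2 times) = 42 + 6 = 48
LB2 = min(M1 times) + sum(M2 times) = 3 + 50 = 53
Lower bound = max(LB1, LB2) = max(48, 53) = 53

53


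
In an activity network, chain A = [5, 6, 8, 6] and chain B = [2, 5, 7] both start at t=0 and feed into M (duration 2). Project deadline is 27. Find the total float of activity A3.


Forward pass: ES(A3) = sum of predecessors on chain A = 11
EF = ES + duration = 11 + 8 = 19
Backward pass: LF(M) = deadline = 27; LS(M) = 27 - 2 = 25
LF(A3) = LS(M) - sum(successors on chain A) = 25 - 6 = 19
LS = LF - duration = 19 - 8 = 11
Total float = LS - ES = 11 - 11 = 0

0


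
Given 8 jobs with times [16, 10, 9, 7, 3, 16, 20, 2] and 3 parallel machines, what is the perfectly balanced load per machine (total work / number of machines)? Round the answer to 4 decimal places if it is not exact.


Total processing time = 16 + 10 + 9 + 7 + 3 + 16 + 20 + 2 = 83
Number of machines = 3
Ideal balanced load = 83 / 3 = 27.6667

27.6667


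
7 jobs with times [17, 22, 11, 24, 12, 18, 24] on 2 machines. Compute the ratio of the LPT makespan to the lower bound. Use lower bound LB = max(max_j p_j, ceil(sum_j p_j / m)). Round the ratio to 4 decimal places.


LPT order: [24, 24, 22, 18, 17, 12, 11]
Machine loads after assignment: [69, 59]
LPT makespan = 69
Lower bound = max(max_job, ceil(total/2)) = max(24, 64) = 64
Ratio = 69 / 64 = 1.0781

1.0781


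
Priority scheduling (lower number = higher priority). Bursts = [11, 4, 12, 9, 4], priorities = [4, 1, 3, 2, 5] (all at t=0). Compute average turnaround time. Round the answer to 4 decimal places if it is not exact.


Sort by priority (ascending = highest first):
Order: [(1, 4), (2, 9), (3, 12), (4, 11), (5, 4)]
Completion times:
  Priority 1, burst=4, C=4
  Priority 2, burst=9, C=13
  Priority 3, burst=12, C=25
  Priority 4, burst=11, C=36
  Priority 5, burst=4, C=40
Average turnaround = 118/5 = 23.6

23.6


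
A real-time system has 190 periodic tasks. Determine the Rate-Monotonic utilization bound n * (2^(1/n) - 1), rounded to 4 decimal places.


Compute 2^(1/190) = 1.0036548056
Subtract 1: 1.0036548056 - 1 = 0.0036548056
Multiply by n: 190 * 0.0036548056 = 0.6944130640
Round to 4 dp: 0.6944

0.6944


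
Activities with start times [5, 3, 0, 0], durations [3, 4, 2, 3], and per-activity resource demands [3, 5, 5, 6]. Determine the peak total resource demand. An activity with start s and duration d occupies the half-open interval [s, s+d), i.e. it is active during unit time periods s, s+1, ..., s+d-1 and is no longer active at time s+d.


Each activity i is active on [start_i, start_i + duration_i).
Compute total resource usage per time slot:
  t=0: active resources = [5, 6], total = 11
  t=1: active resources = [5, 6], total = 11
  t=2: active resources = [6], total = 6
  t=3: active resources = [5], total = 5
  t=4: active resources = [5], total = 5
  t=5: active resources = [3, 5], total = 8
  t=6: active resources = [3, 5], total = 8
  t=7: active resources = [3], total = 3
Peak resource demand = 11

11


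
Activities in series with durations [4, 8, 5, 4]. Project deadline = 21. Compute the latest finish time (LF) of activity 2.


LF(activity 2) = deadline - sum of successor durations
Successors: activities 3 through 4 with durations [5, 4]
Sum of successor durations = 9
LF = 21 - 9 = 12

12


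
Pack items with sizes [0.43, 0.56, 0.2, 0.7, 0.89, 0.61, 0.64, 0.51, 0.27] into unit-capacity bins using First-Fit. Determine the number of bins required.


Place items sequentially using First-Fit:
  Item 0.43 -> new Bin 1
  Item 0.56 -> Bin 1 (now 0.99)
  Item 0.2 -> new Bin 2
  Item 0.7 -> Bin 2 (now 0.9)
  Item 0.89 -> new Bin 3
  Item 0.61 -> new Bin 4
  Item 0.64 -> new Bin 5
  Item 0.51 -> new Bin 6
  Item 0.27 -> Bin 4 (now 0.88)
Total bins used = 6

6


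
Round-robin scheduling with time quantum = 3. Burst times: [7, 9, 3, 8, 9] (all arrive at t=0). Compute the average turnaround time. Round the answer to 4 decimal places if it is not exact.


Time quantum = 3
Execution trace:
  J1 runs 3 units, time = 3
  J2 runs 3 units, time = 6
  J3 runs 3 units, time = 9
  J4 runs 3 units, time = 12
  J5 runs 3 units, time = 15
  J1 runs 3 units, time = 18
  J2 runs 3 units, time = 21
  J4 runs 3 units, time = 24
  J5 runs 3 units, time = 27
  J1 runs 1 units, time = 28
  J2 runs 3 units, time = 31
  J4 runs 2 units, time = 33
  J5 runs 3 units, time = 36
Finish times: [28, 31, 9, 33, 36]
Average turnaround = 137/5 = 27.4

27.4


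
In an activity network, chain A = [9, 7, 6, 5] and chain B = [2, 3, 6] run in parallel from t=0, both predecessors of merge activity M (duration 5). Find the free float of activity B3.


ES(B3) = sum of predecessors on chain B = 5
EF(B3) = ES + duration = 5 + 6 = 11
Successor of B3 is M. ES(M) = max(sum(A), sum(B)) = max(27, 11) = 27
Free float = ES(successor) - EF(current) = 27 - 11 = 16

16


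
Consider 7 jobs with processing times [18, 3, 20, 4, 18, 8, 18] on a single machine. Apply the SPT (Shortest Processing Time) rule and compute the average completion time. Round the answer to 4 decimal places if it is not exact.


Sort jobs by processing time (SPT order): [3, 4, 8, 18, 18, 18, 20]
Compute completion times sequentially:
  Job 1: processing = 3, completes at 3
  Job 2: processing = 4, completes at 7
  Job 3: processing = 8, completes at 15
  Job 4: processing = 18, completes at 33
  Job 5: processing = 18, completes at 51
  Job 6: processing = 18, completes at 69
  Job 7: processing = 20, completes at 89
Sum of completion times = 267
Average completion time = 267/7 = 38.1429

38.1429


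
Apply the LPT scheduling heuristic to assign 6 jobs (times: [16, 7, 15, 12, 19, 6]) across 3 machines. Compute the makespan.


Sort jobs in decreasing order (LPT): [19, 16, 15, 12, 7, 6]
Assign each job to the least loaded machine:
  Machine 1: jobs [19, 6], load = 25
  Machine 2: jobs [16, 7], load = 23
  Machine 3: jobs [15, 12], load = 27
Makespan = max load = 27

27


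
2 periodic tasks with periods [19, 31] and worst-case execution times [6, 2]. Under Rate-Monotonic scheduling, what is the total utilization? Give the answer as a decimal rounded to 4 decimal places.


Compute individual utilizations (exact fractions):
  Task 1: C/T = 6/19 (approx. 0.3158)
  Task 2: C/T = 2/31 (approx. 0.0645)
Total utilization U = 6/19 + 2/31 = 224/589
Rounded to 4 decimal places: U = 0.3803
RM (Liu & Layland) bound for 2 tasks = 0.828427; compare with U = 224/589 (approx. 0.380306)
U <= bound, so schedulable by RM sufficient condition.

0.3803


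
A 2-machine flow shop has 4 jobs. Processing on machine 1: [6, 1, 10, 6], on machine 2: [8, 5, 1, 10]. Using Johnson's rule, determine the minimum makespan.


Apply Johnson's rule:
  Group 1 (a <= b): [(2, 1, 5), (1, 6, 8), (4, 6, 10)]
  Group 2 (a > b): [(3, 10, 1)]
Optimal job order: [2, 1, 4, 3]
Schedule:
  Job 2: M1 done at 1, M2 done at 6
  Job 1: M1 done at 7, M2 done at 15
  Job 4: M1 done at 13, M2 done at 25
  Job 3: M1 done at 23, M2 done at 26
Makespan = 26

26


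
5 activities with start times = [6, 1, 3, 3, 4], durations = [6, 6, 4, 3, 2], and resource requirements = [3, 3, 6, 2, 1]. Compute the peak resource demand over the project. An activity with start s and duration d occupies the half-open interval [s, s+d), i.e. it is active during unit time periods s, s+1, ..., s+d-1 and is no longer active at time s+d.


Each activity i is active on [start_i, start_i + duration_i).
Compute total resource usage per time slot:
  t=0: active resources = [], total = 0
  t=1: active resources = [3], total = 3
  t=2: active resources = [3], total = 3
  t=3: active resources = [3, 6, 2], total = 11
  t=4: active resources = [3, 6, 2, 1], total = 12
  t=5: active resources = [3, 6, 2, 1], total = 12
  t=6: active resources = [3, 3, 6], total = 12
  t=7: active resources = [3], total = 3
  t=8: active resources = [3], total = 3
  t=9: active resources = [3], total = 3
  t=10: active resources = [3], total = 3
  t=11: active resources = [3], total = 3
Peak resource demand = 12

12


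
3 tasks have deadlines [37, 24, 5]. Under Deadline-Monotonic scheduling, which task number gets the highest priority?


Sort tasks by relative deadline (ascending):
  Task 3: deadline = 5
  Task 2: deadline = 24
  Task 1: deadline = 37
Priority order (highest first): [3, 2, 1]
Highest priority task = 3

3


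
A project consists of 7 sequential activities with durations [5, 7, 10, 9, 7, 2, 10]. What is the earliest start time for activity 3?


Activity 3 starts after activities 1 through 2 complete.
Predecessor durations: [5, 7]
ES = 5 + 7 = 12

12


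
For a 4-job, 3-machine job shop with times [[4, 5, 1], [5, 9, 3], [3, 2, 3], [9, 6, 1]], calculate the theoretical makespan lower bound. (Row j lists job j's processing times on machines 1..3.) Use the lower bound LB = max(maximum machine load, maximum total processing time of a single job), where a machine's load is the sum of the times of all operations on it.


Machine loads:
  Machine 1: 4 + 5 + 3 + 9 = 21
  Machine 2: 5 + 9 + 2 + 6 = 22
  Machine 3: 1 + 3 + 3 + 1 = 8
Max machine load = 22
Job totals:
  Job 1: 10
  Job 2: 17
  Job 3: 8
  Job 4: 16
Max job total = 17
Lower bound = max(22, 17) = 22

22


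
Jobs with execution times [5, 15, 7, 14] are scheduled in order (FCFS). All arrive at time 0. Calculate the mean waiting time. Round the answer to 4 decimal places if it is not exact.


FCFS order (as given): [5, 15, 7, 14]
Waiting times:
  Job 1: wait = 0
  Job 2: wait = 5
  Job 3: wait = 20
  Job 4: wait = 27
Sum of waiting times = 52
Average waiting time = 52/4 = 13.0

13.0


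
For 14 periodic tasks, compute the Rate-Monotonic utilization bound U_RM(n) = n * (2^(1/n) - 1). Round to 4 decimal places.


Compute 2^(1/14) = 1.0507566387
Subtract 1: 1.0507566387 - 1 = 0.0507566387
Multiply by n: 14 * 0.0507566387 = 0.7105929418
Round to 4 dp: 0.7106

0.7106


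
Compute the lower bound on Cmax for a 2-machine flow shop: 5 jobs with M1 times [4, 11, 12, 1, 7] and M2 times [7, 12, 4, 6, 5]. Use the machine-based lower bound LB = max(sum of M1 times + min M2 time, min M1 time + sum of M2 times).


LB1 = sum(M1 times) + min(M2 times) = 35 + 4 = 39
LB2 = min(M1 times) + sum(M2 times) = 1 + 34 = 35
Lower bound = max(LB1, LB2) = max(39, 35) = 39

39


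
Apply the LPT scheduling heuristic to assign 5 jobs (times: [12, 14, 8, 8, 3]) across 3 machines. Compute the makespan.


Sort jobs in decreasing order (LPT): [14, 12, 8, 8, 3]
Assign each job to the least loaded machine:
  Machine 1: jobs [14], load = 14
  Machine 2: jobs [12, 3], load = 15
  Machine 3: jobs [8, 8], load = 16
Makespan = max load = 16

16


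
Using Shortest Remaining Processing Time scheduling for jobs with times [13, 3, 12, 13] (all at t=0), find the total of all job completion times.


Since all jobs arrive at t=0, SRPT equals SPT ordering.
SPT order: [3, 12, 13, 13]
Completion times:
  Job 1: p=3, C=3
  Job 2: p=12, C=15
  Job 3: p=13, C=28
  Job 4: p=13, C=41
Total completion time = 3 + 15 + 28 + 41 = 87

87


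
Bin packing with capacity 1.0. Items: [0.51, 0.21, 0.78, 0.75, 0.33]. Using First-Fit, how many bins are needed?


Place items sequentially using First-Fit:
  Item 0.51 -> new Bin 1
  Item 0.21 -> Bin 1 (now 0.72)
  Item 0.78 -> new Bin 2
  Item 0.75 -> new Bin 3
  Item 0.33 -> new Bin 4
Total bins used = 4

4


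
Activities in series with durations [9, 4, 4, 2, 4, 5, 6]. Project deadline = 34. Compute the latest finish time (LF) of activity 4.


LF(activity 4) = deadline - sum of successor durations
Successors: activities 5 through 7 with durations [4, 5, 6]
Sum of successor durations = 15
LF = 34 - 15 = 19

19


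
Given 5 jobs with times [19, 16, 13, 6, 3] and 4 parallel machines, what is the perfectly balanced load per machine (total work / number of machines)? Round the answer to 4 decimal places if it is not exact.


Total processing time = 19 + 16 + 13 + 6 + 3 = 57
Number of machines = 4
Ideal balanced load = 57 / 4 = 14.25

14.25


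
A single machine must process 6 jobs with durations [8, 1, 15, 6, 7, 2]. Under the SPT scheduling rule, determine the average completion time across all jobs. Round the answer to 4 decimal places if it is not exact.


Sort jobs by processing time (SPT order): [1, 2, 6, 7, 8, 15]
Compute completion times sequentially:
  Job 1: processing = 1, completes at 1
  Job 2: processing = 2, completes at 3
  Job 3: processing = 6, completes at 9
  Job 4: processing = 7, completes at 16
  Job 5: processing = 8, completes at 24
  Job 6: processing = 15, completes at 39
Sum of completion times = 92
Average completion time = 92/6 = 15.3333

15.3333


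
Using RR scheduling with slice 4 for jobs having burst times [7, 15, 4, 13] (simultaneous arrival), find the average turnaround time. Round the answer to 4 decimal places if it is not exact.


Time quantum = 4
Execution trace:
  J1 runs 4 units, time = 4
  J2 runs 4 units, time = 8
  J3 runs 4 units, time = 12
  J4 runs 4 units, time = 16
  J1 runs 3 units, time = 19
  J2 runs 4 units, time = 23
  J4 runs 4 units, time = 27
  J2 runs 4 units, time = 31
  J4 runs 4 units, time = 35
  J2 runs 3 units, time = 38
  J4 runs 1 units, time = 39
Finish times: [19, 38, 12, 39]
Average turnaround = 108/4 = 27.0

27.0


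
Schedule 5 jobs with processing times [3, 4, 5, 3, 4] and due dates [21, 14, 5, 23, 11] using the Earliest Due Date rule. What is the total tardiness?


Sort by due date (EDD order): [(5, 5), (4, 11), (4, 14), (3, 21), (3, 23)]
Compute completion times and tardiness:
  Job 1: p=5, d=5, C=5, tardiness=max(0,5-5)=0
  Job 2: p=4, d=11, C=9, tardiness=max(0,9-11)=0
  Job 3: p=4, d=14, C=13, tardiness=max(0,13-14)=0
  Job 4: p=3, d=21, C=16, tardiness=max(0,16-21)=0
  Job 5: p=3, d=23, C=19, tardiness=max(0,19-23)=0
Total tardiness = 0

0


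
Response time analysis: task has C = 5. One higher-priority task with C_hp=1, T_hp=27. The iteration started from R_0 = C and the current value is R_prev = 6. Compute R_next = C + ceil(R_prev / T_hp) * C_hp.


R_next = C + ceil(R_prev / T_hp) * C_hp
ceil(6 / 27) = ceil(0.2222) = 1
Interference = 1 * 1 = 1
R_next = 5 + 1 = 6
R_next = R_prev, so the iteration has converged (response time = 6).

6


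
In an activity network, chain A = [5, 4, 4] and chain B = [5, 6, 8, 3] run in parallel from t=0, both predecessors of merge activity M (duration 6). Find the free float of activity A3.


ES(A3) = sum of predecessors on chain A = 9
EF(A3) = ES + duration = 9 + 4 = 13
Successor of A3 is M. ES(M) = max(sum(A), sum(B)) = max(13, 22) = 22
Free float = ES(successor) - EF(current) = 22 - 13 = 9

9


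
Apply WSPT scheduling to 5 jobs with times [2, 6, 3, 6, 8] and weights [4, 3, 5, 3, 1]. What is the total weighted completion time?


Compute p/w ratios and sort ascending (WSPT): [(2, 4), (3, 5), (6, 3), (6, 3), (8, 1)]
Compute weighted completion times:
  Job (p=2,w=4): C=2, w*C=4*2=8
  Job (p=3,w=5): C=5, w*C=5*5=25
  Job (p=6,w=3): C=11, w*C=3*11=33
  Job (p=6,w=3): C=17, w*C=3*17=51
  Job (p=8,w=1): C=25, w*C=1*25=25
Total weighted completion time = 142

142


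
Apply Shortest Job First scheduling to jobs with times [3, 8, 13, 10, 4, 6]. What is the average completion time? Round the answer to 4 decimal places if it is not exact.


SJF order (ascending): [3, 4, 6, 8, 10, 13]
Completion times:
  Job 1: burst=3, C=3
  Job 2: burst=4, C=7
  Job 3: burst=6, C=13
  Job 4: burst=8, C=21
  Job 5: burst=10, C=31
  Job 6: burst=13, C=44
Average completion = 119/6 = 19.8333

19.8333


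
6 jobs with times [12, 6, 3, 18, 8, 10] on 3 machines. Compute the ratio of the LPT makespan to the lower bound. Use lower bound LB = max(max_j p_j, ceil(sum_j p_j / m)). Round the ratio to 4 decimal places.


LPT order: [18, 12, 10, 8, 6, 3]
Machine loads after assignment: [21, 18, 18]
LPT makespan = 21
Lower bound = max(max_job, ceil(total/3)) = max(18, 19) = 19
Ratio = 21 / 19 = 1.1053

1.1053


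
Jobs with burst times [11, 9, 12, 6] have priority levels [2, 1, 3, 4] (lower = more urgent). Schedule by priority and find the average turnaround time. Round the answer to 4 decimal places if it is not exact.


Sort by priority (ascending = highest first):
Order: [(1, 9), (2, 11), (3, 12), (4, 6)]
Completion times:
  Priority 1, burst=9, C=9
  Priority 2, burst=11, C=20
  Priority 3, burst=12, C=32
  Priority 4, burst=6, C=38
Average turnaround = 99/4 = 24.75

24.75


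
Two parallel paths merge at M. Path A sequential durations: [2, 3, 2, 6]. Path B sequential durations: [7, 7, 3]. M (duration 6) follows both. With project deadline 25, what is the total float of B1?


Forward pass: ES(B1) = sum of predecessors on chain B = 0
EF = ES + duration = 0 + 7 = 7
Backward pass: LF(M) = deadline = 25; LS(M) = 25 - 6 = 19
LF(B1) = LS(M) - sum(successors on chain B) = 19 - 10 = 9
LS = LF - duration = 9 - 7 = 2
Total float = LS - ES = 2 - 0 = 2

2


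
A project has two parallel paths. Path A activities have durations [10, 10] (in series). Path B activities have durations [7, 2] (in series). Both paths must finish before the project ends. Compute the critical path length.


Path A total = 10 + 10 = 20
Path B total = 7 + 2 = 9
Critical path = longest path = max(20, 9) = 20

20


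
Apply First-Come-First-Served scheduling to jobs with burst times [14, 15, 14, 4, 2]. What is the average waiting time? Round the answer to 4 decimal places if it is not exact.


FCFS order (as given): [14, 15, 14, 4, 2]
Waiting times:
  Job 1: wait = 0
  Job 2: wait = 14
  Job 3: wait = 29
  Job 4: wait = 43
  Job 5: wait = 47
Sum of waiting times = 133
Average waiting time = 133/5 = 26.6

26.6


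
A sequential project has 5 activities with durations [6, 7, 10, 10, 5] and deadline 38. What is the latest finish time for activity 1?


LF(activity 1) = deadline - sum of successor durations
Successors: activities 2 through 5 with durations [7, 10, 10, 5]
Sum of successor durations = 32
LF = 38 - 32 = 6

6


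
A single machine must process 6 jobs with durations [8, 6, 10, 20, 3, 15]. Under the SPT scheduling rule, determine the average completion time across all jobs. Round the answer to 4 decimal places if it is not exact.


Sort jobs by processing time (SPT order): [3, 6, 8, 10, 15, 20]
Compute completion times sequentially:
  Job 1: processing = 3, completes at 3
  Job 2: processing = 6, completes at 9
  Job 3: processing = 8, completes at 17
  Job 4: processing = 10, completes at 27
  Job 5: processing = 15, completes at 42
  Job 6: processing = 20, completes at 62
Sum of completion times = 160
Average completion time = 160/6 = 26.6667

26.6667
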